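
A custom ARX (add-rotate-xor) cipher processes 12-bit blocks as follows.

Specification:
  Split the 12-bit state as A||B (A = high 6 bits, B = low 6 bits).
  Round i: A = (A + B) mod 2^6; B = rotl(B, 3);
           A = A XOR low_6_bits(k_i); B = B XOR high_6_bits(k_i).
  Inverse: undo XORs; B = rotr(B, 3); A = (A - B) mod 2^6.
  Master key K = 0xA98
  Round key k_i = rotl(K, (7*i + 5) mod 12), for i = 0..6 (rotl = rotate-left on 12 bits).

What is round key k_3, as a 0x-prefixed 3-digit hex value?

0xA62

K = 0xA98
k_0 = rotl(K, (7*0+5) mod 12) = rotl(K, 5) = 0x315
k_1 = rotl(K, (7*1+5) mod 12) = rotl(K, 0) = 0xA98
k_2 = rotl(K, (7*2+5) mod 12) = rotl(K, 7) = 0xC54
k_3 = rotl(K, (7*3+5) mod 12) = rotl(K, 2) = 0xA62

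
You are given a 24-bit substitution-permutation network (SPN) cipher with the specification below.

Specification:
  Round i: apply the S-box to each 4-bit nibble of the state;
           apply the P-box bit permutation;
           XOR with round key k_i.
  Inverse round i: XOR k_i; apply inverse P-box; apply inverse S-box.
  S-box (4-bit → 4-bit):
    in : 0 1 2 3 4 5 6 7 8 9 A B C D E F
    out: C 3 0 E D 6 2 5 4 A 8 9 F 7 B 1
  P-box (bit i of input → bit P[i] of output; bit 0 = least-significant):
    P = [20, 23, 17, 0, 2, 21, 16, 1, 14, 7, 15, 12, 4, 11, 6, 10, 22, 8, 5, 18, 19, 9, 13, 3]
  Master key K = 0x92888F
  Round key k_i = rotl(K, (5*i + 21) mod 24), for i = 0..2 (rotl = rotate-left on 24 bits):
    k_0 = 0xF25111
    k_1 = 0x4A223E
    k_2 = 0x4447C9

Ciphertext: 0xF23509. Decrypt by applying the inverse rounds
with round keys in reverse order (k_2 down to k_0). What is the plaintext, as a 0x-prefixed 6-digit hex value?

0xAD139F

s_0 = ciphertext = 0xF23509
s_1 = InvRound(s_0, k_2) = 0x5A8E6D
s_2 = InvRound(s_1, k_1) = 0x82C8AB
s_3 = InvRound(s_2, k_0) = 0xAD139F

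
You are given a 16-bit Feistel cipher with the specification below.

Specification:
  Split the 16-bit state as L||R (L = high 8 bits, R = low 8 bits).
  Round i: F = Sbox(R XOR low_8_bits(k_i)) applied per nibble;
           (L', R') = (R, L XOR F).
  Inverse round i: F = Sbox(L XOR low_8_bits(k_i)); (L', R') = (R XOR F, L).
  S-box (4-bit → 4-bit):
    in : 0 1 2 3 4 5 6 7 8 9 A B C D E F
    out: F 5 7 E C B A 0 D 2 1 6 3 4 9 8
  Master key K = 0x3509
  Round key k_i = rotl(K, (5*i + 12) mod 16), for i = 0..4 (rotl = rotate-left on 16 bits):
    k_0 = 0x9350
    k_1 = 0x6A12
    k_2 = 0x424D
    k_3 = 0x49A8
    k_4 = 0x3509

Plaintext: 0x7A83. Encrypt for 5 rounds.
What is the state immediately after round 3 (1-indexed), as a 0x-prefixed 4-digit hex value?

0xF958

s_0 = plaintext = 0x7A83
s_1 = Round(s_0, k_0) = 0x8334
s_2 = Round(s_1, k_1) = 0x34F9
s_3 = Round(s_2, k_2) = 0xF958
s_4 = Round(s_3, k_3) = 0x5876
s_5 = Round(s_4, k_4) = 0x7650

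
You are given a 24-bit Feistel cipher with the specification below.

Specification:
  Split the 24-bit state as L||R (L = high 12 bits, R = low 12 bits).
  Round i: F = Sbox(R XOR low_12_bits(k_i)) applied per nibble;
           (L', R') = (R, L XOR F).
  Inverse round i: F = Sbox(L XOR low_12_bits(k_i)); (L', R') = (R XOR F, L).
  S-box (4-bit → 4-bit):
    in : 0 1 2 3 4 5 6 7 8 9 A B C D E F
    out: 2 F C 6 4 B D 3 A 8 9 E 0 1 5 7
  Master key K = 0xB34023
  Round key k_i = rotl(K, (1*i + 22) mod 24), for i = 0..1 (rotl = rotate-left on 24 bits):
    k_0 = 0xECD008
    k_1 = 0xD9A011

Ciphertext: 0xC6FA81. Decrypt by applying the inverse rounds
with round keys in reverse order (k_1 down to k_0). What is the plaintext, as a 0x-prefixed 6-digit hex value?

0x58FAB4

s_0 = ciphertext = 0xC6FA81
s_1 = InvRound(s_0, k_1) = 0xAB4C6F
s_2 = InvRound(s_1, k_0) = 0x58FAB4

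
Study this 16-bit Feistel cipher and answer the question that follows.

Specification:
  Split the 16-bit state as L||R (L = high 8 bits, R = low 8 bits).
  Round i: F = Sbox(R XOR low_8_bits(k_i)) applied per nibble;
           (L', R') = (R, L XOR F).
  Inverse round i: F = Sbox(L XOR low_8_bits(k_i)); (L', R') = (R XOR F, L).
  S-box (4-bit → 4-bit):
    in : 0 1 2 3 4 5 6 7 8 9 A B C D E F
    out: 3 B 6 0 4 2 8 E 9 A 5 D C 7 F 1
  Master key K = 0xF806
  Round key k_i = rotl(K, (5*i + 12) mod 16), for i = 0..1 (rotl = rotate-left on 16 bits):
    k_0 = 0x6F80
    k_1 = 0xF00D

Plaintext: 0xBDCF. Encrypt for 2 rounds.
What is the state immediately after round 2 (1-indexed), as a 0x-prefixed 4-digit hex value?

0xFCD4

s_0 = plaintext = 0xBDCF
s_1 = Round(s_0, k_0) = 0xCFFC
s_2 = Round(s_1, k_1) = 0xFCD4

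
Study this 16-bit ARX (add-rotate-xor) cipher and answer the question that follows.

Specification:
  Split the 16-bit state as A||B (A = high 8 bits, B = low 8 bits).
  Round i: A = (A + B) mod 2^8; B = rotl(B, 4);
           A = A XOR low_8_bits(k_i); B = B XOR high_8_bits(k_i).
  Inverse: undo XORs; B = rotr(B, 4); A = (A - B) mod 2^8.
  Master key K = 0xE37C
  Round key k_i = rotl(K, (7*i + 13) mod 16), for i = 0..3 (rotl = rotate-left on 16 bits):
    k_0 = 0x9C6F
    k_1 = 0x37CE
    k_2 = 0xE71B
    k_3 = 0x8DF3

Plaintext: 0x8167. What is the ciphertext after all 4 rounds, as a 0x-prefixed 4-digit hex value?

0x326A

s_0 = plaintext = 0x8167
s_1 = Round(s_0, k_0) = 0x87EA
s_2 = Round(s_1, k_1) = 0xBF99
s_3 = Round(s_2, k_2) = 0x437E
s_4 = Round(s_3, k_3) = 0x326A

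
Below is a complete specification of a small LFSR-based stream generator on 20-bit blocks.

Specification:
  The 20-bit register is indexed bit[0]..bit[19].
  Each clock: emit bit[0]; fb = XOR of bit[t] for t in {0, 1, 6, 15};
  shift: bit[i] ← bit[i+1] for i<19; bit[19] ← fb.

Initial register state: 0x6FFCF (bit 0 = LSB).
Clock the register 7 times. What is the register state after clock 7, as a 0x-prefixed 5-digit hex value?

reg_0 = 0x6FFCF
clock 1: out=1, reg = 0x37FE7
clock 2: out=1, reg = 0x9BFF3
clock 3: out=1, reg = 0x4DFF9
clock 4: out=1, reg = 0xA6FFC
clock 5: out=0, reg = 0xD37FE
clock 6: out=0, reg = 0x69BFF
clock 7: out=1, reg = 0x34DFF

0x34DFF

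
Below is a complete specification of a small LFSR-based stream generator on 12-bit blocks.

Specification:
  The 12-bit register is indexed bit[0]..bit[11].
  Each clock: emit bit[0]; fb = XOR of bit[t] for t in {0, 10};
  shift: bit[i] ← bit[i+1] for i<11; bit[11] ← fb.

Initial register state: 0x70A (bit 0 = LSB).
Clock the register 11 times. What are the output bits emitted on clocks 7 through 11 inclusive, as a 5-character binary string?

reg_0 = 0x70A
clock 1: out=0, reg = 0xB85
clock 2: out=1, reg = 0xDC2
clock 3: out=0, reg = 0xEE1
clock 4: out=1, reg = 0x770
clock 5: out=0, reg = 0xBB8
clock 6: out=0, reg = 0x5DC
clock 7: out=0, reg = 0xAEE
clock 8: out=0, reg = 0x577
clock 9: out=1, reg = 0x2BB
clock 10: out=1, reg = 0x95D
clock 11: out=1, reg = 0xCAE

00111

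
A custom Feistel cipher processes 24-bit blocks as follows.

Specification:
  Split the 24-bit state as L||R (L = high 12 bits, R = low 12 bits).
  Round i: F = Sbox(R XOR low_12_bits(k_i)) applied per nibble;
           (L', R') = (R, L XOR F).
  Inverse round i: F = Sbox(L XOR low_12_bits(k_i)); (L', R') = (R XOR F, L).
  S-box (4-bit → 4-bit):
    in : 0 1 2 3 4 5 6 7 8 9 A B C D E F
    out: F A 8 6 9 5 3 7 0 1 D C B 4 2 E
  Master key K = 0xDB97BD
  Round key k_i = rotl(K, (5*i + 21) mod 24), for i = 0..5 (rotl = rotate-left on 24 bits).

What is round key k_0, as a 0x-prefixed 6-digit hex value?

0xBB72F7

K = 0xDB97BD
k_0 = rotl(K, (5*0+21) mod 24) = rotl(K, 21) = 0xBB72F7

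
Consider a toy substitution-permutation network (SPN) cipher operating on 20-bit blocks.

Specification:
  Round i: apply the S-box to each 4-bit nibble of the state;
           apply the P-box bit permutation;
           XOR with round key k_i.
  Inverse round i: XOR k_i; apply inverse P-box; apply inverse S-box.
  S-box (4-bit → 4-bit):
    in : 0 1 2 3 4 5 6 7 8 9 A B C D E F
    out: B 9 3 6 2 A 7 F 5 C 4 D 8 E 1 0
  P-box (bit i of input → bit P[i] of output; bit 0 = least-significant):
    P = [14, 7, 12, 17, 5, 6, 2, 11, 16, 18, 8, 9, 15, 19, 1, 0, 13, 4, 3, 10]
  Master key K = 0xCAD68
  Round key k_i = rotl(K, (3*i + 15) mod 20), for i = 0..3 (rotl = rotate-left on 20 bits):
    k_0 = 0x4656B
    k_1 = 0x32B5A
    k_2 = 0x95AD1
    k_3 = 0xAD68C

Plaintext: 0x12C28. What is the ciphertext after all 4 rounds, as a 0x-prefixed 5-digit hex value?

s_0 = plaintext = 0x12C28
s_1 = Round(s_0, k_0) = 0xC930B
s_2 = Round(s_1, k_1) = 0x57639
s_3 = Round(s_2, k_2) = 0x6CF86
s_4 = Round(s_3, k_3) = 0xAA631

0xAA631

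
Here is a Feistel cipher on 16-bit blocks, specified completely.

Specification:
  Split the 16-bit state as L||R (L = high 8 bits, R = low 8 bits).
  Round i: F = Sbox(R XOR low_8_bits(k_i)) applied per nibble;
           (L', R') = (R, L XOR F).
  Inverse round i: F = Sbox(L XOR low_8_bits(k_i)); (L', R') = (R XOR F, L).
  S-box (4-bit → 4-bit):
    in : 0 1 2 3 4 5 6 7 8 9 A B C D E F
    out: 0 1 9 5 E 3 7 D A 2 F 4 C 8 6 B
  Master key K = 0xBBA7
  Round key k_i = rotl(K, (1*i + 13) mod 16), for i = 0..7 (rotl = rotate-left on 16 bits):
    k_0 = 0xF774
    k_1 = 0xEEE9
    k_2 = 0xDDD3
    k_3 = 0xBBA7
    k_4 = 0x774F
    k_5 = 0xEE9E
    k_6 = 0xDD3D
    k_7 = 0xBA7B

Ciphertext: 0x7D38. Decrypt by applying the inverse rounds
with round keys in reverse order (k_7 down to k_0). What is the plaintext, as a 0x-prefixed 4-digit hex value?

s_0 = ciphertext = 0x7D38
s_1 = InvRound(s_0, k_7) = 0x3F7D
s_2 = InvRound(s_1, k_6) = 0x743F
s_3 = InvRound(s_2, k_5) = 0x5074
s_4 = InvRound(s_3, k_4) = 0x6F50
s_5 = InvRound(s_4, k_3) = 0x9A6F
s_6 = InvRound(s_5, k_2) = 0x8D9A
s_7 = InvRound(s_6, k_1) = 0xE48D
s_8 = InvRound(s_7, k_0) = 0xADE4

0xADE4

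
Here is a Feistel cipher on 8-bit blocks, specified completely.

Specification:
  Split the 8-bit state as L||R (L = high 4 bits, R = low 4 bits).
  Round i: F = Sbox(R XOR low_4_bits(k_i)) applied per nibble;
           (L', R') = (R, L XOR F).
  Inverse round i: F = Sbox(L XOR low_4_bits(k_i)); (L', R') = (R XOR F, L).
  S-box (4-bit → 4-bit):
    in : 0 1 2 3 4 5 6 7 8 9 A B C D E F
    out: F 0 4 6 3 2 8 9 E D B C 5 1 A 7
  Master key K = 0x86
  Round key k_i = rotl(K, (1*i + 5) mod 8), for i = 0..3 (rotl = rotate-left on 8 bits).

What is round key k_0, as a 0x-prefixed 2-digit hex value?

0xD0

K = 0x86
k_0 = rotl(K, (1*0+5) mod 8) = rotl(K, 5) = 0xD0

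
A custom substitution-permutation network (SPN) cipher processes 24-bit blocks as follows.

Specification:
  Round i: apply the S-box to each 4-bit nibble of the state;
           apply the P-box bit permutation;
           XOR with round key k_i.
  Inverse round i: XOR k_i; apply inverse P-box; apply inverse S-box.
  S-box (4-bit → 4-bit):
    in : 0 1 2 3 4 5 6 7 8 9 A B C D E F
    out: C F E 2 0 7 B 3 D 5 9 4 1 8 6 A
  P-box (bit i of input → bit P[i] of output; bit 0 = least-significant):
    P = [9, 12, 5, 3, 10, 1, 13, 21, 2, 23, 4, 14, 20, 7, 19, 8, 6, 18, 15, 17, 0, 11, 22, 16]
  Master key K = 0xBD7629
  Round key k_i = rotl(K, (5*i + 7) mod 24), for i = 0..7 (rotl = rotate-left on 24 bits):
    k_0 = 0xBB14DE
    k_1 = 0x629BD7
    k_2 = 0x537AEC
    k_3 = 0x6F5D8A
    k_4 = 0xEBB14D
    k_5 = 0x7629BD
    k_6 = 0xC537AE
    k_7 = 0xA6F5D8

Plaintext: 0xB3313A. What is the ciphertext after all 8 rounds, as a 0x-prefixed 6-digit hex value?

0x225B5D

s_0 = plaintext = 0xB3313A
s_1 = Round(s_0, k_0) = 0x7F5640
s_2 = Round(s_1, k_1) = 0xFCD37A
s_3 = Round(s_2, k_2) = 0xD275A6
s_4 = Round(s_3, k_3) = 0xD8CB16
s_5 = Round(s_4, k_4) = 0xD80717
s_6 = Round(s_5, k_5) = 0xDD9EFB
s_7 = Round(s_6, k_6) = 0x7E379C
s_8 = Round(s_7, k_7) = 0x225B5D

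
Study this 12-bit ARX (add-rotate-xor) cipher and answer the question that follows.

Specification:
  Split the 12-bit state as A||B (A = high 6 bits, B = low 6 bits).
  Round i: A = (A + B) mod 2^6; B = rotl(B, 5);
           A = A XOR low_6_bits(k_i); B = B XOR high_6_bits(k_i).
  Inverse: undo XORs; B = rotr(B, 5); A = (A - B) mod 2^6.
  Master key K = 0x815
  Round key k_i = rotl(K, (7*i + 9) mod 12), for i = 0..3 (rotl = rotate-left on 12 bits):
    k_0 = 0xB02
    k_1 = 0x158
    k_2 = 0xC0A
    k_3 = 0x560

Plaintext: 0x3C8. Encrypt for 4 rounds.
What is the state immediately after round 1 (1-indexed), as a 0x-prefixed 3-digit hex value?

s_0 = plaintext = 0x3C8
s_1 = Round(s_0, k_0) = 0x568
s_2 = Round(s_1, k_1) = 0x951
s_3 = Round(s_2, k_2) = 0xF18
s_4 = Round(s_3, k_3) = 0xD19

0x568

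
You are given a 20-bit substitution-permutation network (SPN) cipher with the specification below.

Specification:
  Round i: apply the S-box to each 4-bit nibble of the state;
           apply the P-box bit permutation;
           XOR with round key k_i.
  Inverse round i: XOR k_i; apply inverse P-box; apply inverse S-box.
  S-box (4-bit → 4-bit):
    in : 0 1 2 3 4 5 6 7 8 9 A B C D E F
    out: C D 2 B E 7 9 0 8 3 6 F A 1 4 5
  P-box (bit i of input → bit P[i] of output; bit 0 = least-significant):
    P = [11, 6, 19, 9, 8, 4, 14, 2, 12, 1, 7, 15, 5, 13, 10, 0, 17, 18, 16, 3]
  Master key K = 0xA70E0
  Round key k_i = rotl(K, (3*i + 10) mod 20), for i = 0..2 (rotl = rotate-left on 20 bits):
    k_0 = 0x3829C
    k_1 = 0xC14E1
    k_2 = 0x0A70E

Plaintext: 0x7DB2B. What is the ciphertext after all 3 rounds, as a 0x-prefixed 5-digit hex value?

s_0 = plaintext = 0x7DB2B
s_1 = Round(s_0, k_0) = 0xB186E
s_2 = Round(s_1, k_1) = 0x391CC
s_3 = Round(s_2, k_2) = 0x615F2

0x615F2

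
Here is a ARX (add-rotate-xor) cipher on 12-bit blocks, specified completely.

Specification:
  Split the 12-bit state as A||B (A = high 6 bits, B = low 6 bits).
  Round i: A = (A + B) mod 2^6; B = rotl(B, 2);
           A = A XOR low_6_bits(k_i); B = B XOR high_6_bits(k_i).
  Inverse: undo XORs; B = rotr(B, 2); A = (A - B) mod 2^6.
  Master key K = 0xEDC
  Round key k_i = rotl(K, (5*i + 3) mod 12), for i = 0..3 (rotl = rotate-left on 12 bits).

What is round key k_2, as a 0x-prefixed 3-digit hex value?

0xDB9

K = 0xEDC
k_0 = rotl(K, (5*0+3) mod 12) = rotl(K, 3) = 0x6E7
k_1 = rotl(K, (5*1+3) mod 12) = rotl(K, 8) = 0xCED
k_2 = rotl(K, (5*2+3) mod 12) = rotl(K, 1) = 0xDB9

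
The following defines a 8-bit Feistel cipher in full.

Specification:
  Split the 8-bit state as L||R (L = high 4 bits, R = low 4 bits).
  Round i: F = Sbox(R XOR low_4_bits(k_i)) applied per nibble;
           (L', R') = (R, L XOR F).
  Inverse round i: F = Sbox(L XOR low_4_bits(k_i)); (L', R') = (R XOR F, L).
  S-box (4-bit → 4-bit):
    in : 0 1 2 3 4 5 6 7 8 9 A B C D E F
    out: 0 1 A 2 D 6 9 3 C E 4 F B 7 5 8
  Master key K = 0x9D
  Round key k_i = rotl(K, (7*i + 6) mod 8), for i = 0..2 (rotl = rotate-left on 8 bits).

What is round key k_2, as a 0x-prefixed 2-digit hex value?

0xD9

K = 0x9D
k_0 = rotl(K, (7*0+6) mod 8) = rotl(K, 6) = 0x67
k_1 = rotl(K, (7*1+6) mod 8) = rotl(K, 5) = 0xB3
k_2 = rotl(K, (7*2+6) mod 8) = rotl(K, 4) = 0xD9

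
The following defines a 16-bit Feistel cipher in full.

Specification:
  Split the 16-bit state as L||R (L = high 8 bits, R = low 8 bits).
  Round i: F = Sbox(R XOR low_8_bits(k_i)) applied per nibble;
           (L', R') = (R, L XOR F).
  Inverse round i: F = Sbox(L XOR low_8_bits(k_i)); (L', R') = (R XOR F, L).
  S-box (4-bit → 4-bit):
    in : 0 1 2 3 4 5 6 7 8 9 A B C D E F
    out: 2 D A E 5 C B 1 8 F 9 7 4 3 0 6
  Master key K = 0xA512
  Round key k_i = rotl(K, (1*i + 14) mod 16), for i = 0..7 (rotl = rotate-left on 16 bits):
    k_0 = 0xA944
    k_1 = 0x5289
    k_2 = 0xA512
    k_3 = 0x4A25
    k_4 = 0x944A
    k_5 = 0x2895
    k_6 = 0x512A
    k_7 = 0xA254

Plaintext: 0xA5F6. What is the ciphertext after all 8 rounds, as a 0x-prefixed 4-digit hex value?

0xA867

s_0 = plaintext = 0xA5F6
s_1 = Round(s_0, k_0) = 0xF6DF
s_2 = Round(s_1, k_1) = 0xDF3D
s_3 = Round(s_2, k_2) = 0x3D79
s_4 = Round(s_3, k_3) = 0x79F9
s_5 = Round(s_4, k_4) = 0xF907
s_6 = Round(s_5, k_5) = 0x0703
s_7 = Round(s_6, k_6) = 0x03A8
s_8 = Round(s_7, k_7) = 0xA867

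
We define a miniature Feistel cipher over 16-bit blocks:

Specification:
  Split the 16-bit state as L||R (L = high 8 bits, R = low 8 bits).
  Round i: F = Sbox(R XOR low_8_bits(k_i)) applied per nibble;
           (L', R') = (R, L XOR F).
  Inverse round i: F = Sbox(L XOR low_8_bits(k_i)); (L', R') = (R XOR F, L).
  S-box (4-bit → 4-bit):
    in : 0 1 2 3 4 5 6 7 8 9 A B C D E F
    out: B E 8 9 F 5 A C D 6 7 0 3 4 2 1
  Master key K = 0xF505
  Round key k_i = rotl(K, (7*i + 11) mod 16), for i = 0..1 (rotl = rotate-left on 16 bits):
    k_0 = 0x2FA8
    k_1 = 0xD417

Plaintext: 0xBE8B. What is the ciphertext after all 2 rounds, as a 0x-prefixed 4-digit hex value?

0x3700

s_0 = plaintext = 0xBE8B
s_1 = Round(s_0, k_0) = 0x8B37
s_2 = Round(s_1, k_1) = 0x3700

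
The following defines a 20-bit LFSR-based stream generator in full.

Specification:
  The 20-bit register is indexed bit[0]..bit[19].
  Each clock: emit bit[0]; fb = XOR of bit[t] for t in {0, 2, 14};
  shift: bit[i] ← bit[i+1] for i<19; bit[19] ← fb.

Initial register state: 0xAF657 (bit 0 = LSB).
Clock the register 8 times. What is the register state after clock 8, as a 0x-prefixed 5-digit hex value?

0xA9AF6

reg_0 = 0xAF657
clock 1: out=1, reg = 0xD7B2B
clock 2: out=1, reg = 0x6BD95
clock 3: out=1, reg = 0x35ECA
clock 4: out=0, reg = 0x9AF65
clock 5: out=1, reg = 0x4D7B2
clock 6: out=0, reg = 0xA6BD9
clock 7: out=1, reg = 0x535EC
clock 8: out=0, reg = 0xA9AF6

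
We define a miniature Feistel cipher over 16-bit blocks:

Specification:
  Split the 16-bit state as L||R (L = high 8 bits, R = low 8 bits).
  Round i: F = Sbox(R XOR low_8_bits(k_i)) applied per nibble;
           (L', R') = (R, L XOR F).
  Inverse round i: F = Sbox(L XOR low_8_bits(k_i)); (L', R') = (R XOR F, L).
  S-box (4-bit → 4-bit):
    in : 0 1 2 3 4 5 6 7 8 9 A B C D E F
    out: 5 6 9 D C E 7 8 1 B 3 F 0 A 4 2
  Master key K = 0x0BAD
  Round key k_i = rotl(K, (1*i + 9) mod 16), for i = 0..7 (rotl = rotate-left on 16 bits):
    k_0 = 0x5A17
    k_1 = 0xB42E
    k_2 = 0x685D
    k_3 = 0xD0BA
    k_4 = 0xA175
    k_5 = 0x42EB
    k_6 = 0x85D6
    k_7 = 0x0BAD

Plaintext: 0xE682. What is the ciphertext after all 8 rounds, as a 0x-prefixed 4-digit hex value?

0x31E9

s_0 = plaintext = 0xE682
s_1 = Round(s_0, k_0) = 0x8258
s_2 = Round(s_1, k_1) = 0x5805
s_3 = Round(s_2, k_2) = 0x05B9
s_4 = Round(s_3, k_3) = 0xB958
s_5 = Round(s_4, k_4) = 0x5823
s_6 = Round(s_5, k_5) = 0x2359
s_7 = Round(s_6, k_6) = 0x5931
s_8 = Round(s_7, k_7) = 0x31E9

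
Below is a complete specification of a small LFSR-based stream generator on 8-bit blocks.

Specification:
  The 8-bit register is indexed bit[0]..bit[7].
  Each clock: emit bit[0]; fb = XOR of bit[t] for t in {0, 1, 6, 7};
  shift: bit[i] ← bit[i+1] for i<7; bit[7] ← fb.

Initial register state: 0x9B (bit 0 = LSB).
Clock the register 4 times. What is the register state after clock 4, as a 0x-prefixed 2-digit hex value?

reg_0 = 0x9B
clock 1: out=1, reg = 0xCD
clock 2: out=1, reg = 0xE6
clock 3: out=0, reg = 0xF3
clock 4: out=1, reg = 0x79

0x79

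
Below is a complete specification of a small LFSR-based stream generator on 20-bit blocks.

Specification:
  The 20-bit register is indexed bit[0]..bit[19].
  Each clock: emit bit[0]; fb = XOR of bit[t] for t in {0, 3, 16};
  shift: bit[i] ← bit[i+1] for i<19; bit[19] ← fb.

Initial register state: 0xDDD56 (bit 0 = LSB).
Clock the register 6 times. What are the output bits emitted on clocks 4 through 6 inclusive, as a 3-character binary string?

010

reg_0 = 0xDDD56
clock 1: out=0, reg = 0xEEEAB
clock 2: out=1, reg = 0x77755
clock 3: out=1, reg = 0x3BBAA
clock 4: out=0, reg = 0x1DDD5
clock 5: out=1, reg = 0x0EEEA
clock 6: out=0, reg = 0x87775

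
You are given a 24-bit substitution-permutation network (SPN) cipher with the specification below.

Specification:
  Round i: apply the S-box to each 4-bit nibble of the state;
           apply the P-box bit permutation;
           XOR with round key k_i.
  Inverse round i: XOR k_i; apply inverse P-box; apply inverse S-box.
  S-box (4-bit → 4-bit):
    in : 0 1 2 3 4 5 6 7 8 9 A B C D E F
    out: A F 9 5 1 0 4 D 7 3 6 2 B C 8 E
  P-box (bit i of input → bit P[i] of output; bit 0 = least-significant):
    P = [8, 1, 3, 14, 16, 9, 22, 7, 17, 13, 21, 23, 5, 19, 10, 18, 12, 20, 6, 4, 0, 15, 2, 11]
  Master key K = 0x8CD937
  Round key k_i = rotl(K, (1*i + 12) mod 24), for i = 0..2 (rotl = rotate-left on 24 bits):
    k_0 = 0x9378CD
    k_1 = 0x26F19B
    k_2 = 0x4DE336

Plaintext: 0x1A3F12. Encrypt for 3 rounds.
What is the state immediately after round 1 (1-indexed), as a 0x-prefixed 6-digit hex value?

0x629728

s_0 = plaintext = 0x1A3F12
s_1 = Round(s_0, k_0) = 0x629728
s_2 = Round(s_1, k_1) = 0x8DE025
s_3 = Round(s_2, k_2) = 0xC843E3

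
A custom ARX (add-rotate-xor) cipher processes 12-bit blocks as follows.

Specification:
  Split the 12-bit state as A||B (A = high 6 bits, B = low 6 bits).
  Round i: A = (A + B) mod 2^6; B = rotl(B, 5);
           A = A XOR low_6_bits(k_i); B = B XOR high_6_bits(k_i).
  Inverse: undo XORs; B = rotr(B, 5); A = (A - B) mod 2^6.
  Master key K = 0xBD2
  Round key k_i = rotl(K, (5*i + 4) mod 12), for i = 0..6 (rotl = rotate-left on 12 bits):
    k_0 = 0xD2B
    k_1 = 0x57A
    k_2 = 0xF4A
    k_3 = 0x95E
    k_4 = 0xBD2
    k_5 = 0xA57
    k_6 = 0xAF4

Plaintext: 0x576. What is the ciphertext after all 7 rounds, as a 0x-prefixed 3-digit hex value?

0xBFA

s_0 = plaintext = 0x576
s_1 = Round(s_0, k_0) = 0x82F
s_2 = Round(s_1, k_1) = 0xD62
s_3 = Round(s_2, k_2) = 0x76C
s_4 = Round(s_3, k_3) = 0x5F3
s_5 = Round(s_4, k_4) = 0x616
s_6 = Round(s_5, k_5) = 0xE62
s_7 = Round(s_6, k_6) = 0xBFA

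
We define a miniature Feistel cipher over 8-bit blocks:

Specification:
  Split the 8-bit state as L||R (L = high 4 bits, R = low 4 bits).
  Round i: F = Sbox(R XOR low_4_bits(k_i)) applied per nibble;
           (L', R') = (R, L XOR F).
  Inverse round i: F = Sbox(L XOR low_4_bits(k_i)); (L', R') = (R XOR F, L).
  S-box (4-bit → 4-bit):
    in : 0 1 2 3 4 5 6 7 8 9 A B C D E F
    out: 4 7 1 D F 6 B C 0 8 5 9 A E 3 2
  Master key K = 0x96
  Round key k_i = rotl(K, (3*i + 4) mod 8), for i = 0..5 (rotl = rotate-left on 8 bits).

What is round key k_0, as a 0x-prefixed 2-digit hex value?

K = 0x96
k_0 = rotl(K, (3*0+4) mod 8) = rotl(K, 4) = 0x69

0x69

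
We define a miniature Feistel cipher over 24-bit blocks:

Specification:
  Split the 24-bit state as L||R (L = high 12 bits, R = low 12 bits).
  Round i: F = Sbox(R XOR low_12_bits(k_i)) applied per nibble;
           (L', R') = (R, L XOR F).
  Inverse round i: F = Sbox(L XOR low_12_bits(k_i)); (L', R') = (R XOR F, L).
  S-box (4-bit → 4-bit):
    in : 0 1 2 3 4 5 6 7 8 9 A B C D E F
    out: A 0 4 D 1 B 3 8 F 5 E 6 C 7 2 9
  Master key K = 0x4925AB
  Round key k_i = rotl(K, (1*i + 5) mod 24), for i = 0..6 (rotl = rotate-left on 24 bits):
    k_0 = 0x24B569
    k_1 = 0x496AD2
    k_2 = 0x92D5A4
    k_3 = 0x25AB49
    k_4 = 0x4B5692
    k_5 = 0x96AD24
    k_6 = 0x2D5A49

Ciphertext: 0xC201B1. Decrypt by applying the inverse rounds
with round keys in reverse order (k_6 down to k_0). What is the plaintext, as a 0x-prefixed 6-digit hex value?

0x13CF86

s_0 = ciphertext = 0xC201B1
s_1 = InvRound(s_0, k_6) = 0x284C20
s_2 = InvRound(s_1, k_5) = 0x5CA284
s_3 = InvRound(s_2, k_4) = 0xF3B5CA
s_4 = InvRound(s_3, k_3) = 0x44EF3B
s_5 = InvRound(s_4, k_2) = 0xF1544E
s_6 = InvRound(s_5, k_1) = 0xF86F15
s_7 = InvRound(s_6, k_0) = 0x13CF86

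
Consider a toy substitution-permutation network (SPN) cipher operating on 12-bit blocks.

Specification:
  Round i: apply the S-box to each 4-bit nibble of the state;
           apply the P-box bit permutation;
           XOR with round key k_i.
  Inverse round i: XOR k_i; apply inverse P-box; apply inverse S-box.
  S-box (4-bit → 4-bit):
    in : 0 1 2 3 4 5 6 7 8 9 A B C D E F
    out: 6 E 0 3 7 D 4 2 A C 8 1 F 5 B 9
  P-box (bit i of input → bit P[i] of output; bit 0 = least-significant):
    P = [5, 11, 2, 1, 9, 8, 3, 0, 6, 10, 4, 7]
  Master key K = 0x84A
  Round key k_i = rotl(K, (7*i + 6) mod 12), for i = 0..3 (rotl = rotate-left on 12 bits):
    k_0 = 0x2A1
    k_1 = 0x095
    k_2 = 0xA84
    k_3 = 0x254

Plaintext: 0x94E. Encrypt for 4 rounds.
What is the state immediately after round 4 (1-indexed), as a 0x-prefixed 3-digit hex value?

s_0 = plaintext = 0x94E
s_1 = Round(s_0, k_0) = 0x91B
s_2 = Round(s_1, k_1) = 0x12C
s_3 = Round(s_2, k_2) = 0x632
s_4 = Round(s_3, k_3) = 0x144

0x144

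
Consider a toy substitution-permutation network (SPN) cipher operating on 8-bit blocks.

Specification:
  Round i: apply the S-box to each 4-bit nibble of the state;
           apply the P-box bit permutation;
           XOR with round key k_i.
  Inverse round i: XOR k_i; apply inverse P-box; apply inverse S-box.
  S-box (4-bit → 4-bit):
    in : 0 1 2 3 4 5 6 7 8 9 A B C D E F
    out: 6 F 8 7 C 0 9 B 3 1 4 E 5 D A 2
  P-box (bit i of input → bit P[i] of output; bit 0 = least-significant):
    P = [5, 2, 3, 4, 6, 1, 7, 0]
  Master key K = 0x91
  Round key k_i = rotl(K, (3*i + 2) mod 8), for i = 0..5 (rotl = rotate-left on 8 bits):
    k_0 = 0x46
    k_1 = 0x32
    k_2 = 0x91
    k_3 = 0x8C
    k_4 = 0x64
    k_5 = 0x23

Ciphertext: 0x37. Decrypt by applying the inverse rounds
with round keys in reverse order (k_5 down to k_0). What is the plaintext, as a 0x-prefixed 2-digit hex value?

0x83

s_0 = ciphertext = 0x37
s_1 = InvRound(s_0, k_5) = 0x5E
s_2 = InvRound(s_1, k_4) = 0xFD
s_3 = InvRound(s_2, k_3) = 0x66
s_4 = InvRound(s_3, k_2) = 0x17
s_5 = InvRound(s_4, k_1) = 0x28
s_6 = InvRound(s_5, k_0) = 0x83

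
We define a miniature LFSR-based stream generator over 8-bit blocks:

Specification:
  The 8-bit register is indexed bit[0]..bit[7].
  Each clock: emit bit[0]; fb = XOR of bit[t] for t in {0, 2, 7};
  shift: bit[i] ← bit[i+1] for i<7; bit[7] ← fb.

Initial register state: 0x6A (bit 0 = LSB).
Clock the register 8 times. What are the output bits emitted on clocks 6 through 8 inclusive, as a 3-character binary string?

reg_0 = 0x6A
clock 1: out=0, reg = 0x35
clock 2: out=1, reg = 0x1A
clock 3: out=0, reg = 0x0D
clock 4: out=1, reg = 0x06
clock 5: out=0, reg = 0x83
clock 6: out=1, reg = 0x41
clock 7: out=1, reg = 0xA0
clock 8: out=0, reg = 0xD0

110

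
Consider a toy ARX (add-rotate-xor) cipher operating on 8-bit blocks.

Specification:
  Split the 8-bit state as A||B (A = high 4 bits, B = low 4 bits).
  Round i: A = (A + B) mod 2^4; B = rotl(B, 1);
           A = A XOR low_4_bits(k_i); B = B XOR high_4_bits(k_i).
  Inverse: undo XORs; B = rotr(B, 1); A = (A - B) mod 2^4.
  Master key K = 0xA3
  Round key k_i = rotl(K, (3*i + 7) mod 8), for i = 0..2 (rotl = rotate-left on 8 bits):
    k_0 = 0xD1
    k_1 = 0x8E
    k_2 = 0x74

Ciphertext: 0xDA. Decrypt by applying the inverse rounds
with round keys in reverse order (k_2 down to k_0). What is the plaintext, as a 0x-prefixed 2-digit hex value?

s_0 = ciphertext = 0xDA
s_1 = InvRound(s_0, k_2) = 0xBE
s_2 = InvRound(s_1, k_1) = 0x23
s_3 = InvRound(s_2, k_0) = 0xC7

0xC7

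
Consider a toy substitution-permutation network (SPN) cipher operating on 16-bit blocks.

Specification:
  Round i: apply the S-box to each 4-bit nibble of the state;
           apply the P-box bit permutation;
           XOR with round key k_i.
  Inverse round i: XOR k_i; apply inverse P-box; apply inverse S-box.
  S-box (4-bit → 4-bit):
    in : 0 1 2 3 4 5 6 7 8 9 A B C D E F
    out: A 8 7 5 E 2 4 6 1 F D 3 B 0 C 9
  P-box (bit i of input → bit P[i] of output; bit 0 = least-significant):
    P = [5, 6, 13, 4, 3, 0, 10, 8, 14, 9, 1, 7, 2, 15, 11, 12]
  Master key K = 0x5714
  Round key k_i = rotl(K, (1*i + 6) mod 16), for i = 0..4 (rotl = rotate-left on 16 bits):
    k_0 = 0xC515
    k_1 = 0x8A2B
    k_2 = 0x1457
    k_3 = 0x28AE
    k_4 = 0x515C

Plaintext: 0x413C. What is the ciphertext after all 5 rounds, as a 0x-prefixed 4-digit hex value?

s_0 = plaintext = 0x413C
s_1 = Round(s_0, k_0) = 0x59ED
s_2 = Round(s_1, k_1) = 0x4DA9
s_3 = Round(s_2, k_2) = 0xA92F
s_4 = Round(s_3, k_3) = 0x7611
s_5 = Round(s_4, k_4) = 0xD84E

0xD84E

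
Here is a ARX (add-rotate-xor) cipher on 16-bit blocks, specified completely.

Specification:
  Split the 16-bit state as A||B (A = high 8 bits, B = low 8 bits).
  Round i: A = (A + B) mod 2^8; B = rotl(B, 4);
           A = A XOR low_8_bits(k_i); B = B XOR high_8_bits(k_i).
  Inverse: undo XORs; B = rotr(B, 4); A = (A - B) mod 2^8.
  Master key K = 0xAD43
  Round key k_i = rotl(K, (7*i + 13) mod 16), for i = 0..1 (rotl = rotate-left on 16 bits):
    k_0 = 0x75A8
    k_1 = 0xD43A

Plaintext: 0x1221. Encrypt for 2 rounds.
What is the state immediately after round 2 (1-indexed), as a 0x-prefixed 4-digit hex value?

0x38A2

s_0 = plaintext = 0x1221
s_1 = Round(s_0, k_0) = 0x9B67
s_2 = Round(s_1, k_1) = 0x38A2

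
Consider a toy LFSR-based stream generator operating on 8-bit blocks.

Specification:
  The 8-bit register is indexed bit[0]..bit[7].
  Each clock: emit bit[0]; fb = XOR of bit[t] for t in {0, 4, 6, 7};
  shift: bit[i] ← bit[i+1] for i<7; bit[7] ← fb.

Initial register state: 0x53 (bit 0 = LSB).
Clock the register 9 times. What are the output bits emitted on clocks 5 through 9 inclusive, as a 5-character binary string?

reg_0 = 0x53
clock 1: out=1, reg = 0xA9
clock 2: out=1, reg = 0x54
clock 3: out=0, reg = 0x2A
clock 4: out=0, reg = 0x15
clock 5: out=1, reg = 0x0A
clock 6: out=0, reg = 0x05
clock 7: out=1, reg = 0x82
clock 8: out=0, reg = 0xC1
clock 9: out=1, reg = 0xE0

10101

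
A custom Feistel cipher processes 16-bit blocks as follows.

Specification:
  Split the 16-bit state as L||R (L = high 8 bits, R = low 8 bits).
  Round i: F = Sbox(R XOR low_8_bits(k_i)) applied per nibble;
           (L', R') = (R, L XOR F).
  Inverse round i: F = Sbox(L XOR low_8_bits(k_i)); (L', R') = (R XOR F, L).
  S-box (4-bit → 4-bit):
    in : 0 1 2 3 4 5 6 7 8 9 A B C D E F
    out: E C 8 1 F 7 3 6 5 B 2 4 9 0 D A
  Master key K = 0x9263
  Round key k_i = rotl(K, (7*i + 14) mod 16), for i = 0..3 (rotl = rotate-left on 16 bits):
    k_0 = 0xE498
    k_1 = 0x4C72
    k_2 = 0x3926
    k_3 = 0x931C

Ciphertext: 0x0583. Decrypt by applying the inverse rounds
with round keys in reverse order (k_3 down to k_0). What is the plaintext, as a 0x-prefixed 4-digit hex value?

s_0 = ciphertext = 0x0583
s_1 = InvRound(s_0, k_3) = 0x4805
s_2 = InvRound(s_1, k_2) = 0x3848
s_3 = InvRound(s_2, k_1) = 0xBA38
s_4 = InvRound(s_3, k_0) = 0xB0BA

0xB0BA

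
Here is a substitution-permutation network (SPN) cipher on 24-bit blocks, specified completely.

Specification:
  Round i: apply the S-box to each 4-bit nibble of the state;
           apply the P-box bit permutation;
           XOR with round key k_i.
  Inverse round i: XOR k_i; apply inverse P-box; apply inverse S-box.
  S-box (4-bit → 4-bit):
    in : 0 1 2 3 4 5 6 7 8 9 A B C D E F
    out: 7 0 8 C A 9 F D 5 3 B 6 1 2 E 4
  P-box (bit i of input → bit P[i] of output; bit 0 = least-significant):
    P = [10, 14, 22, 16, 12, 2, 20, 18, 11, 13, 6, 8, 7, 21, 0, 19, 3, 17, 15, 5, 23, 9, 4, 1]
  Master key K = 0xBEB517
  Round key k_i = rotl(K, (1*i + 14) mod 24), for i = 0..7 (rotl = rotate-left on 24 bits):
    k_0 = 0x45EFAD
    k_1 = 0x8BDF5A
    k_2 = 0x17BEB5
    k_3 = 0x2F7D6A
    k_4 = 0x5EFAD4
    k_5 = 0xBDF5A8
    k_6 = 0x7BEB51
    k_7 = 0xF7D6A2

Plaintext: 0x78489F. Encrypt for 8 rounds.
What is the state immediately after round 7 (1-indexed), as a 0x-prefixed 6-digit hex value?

0xED8027

s_0 = plaintext = 0x78489F
s_1 = Round(s_0, k_0) = 0xAD77F3
s_2 = Round(s_1, k_1) = 0x50D499
s_3 = Round(s_2, k_2) = 0xB54BBB
s_4 = Round(s_3, k_3) = 0x571F16
s_5 = Round(s_4, k_4) = 0x9F3EBE
s_6 = Round(s_5, k_5) = 0x6416ED
s_7 = Round(s_6, k_6) = 0xED8027
s_8 = Round(s_7, k_7) = 0xB0F871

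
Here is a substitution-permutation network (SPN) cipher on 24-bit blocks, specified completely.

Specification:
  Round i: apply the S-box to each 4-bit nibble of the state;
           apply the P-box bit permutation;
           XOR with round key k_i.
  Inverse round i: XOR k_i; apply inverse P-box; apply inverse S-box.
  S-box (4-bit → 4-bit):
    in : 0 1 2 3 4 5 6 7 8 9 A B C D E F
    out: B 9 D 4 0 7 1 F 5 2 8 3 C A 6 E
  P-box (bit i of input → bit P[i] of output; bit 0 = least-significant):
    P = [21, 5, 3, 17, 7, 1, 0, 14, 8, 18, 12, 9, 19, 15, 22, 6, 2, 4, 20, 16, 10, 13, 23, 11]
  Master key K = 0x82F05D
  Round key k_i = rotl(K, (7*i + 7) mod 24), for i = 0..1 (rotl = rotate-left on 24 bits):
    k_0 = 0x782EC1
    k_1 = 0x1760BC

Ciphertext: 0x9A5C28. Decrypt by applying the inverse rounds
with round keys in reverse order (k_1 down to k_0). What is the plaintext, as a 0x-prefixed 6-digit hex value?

s_0 = ciphertext = 0x9A5C28
s_1 = InvRound(s_0, k_1) = 0x706E64
s_2 = InvRound(s_1, k_0) = 0x466429

0x466429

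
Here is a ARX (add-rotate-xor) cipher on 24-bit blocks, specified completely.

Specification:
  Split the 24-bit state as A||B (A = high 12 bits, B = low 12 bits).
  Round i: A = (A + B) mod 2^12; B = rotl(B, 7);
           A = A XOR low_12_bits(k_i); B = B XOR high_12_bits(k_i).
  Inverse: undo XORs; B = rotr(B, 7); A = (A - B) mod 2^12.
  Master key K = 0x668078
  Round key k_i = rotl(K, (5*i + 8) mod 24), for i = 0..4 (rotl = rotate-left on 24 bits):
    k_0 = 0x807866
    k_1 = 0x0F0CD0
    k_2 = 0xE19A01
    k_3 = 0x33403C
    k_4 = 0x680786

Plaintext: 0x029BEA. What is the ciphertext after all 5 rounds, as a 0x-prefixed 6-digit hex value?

0x33816D

s_0 = plaintext = 0x029BEA
s_1 = Round(s_0, k_0) = 0x475D58
s_2 = Round(s_1, k_1) = 0xD1DC9A
s_3 = Round(s_2, k_2) = 0x3B637D
s_4 = Round(s_3, k_3) = 0x70FDAF
s_5 = Round(s_4, k_4) = 0x33816D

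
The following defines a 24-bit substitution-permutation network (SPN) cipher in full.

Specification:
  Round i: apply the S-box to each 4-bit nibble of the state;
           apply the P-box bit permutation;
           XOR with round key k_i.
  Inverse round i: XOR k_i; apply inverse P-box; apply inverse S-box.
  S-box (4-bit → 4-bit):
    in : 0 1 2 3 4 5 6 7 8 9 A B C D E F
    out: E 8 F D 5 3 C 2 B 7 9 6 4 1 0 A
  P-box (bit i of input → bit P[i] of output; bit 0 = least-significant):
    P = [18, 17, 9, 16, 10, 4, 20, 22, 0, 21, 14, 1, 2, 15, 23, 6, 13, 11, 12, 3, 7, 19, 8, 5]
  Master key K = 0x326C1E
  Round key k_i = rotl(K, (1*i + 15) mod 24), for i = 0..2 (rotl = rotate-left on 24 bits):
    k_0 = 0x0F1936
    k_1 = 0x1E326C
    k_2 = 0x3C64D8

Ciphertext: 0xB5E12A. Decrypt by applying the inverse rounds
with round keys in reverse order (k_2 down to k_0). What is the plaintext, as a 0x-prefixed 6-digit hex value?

0x5F70AD

s_0 = ciphertext = 0xB5E12A
s_1 = InvRound(s_0, k_2) = 0x2E0151
s_2 = InvRound(s_1, k_1) = 0x63D5BC
s_3 = InvRound(s_2, k_0) = 0x5F70AD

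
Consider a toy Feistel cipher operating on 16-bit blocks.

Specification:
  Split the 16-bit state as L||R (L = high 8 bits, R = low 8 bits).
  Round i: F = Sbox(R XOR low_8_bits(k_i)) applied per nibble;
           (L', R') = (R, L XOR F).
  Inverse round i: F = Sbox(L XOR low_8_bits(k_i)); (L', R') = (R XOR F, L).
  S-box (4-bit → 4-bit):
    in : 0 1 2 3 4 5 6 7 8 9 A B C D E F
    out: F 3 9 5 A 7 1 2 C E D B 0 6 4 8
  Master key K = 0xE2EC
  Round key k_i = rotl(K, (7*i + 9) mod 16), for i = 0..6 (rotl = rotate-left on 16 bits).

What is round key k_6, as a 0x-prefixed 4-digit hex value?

K = 0xE2EC
k_0 = rotl(K, (7*0+9) mod 16) = rotl(K, 9) = 0xD9C5
k_1 = rotl(K, (7*1+9) mod 16) = rotl(K, 0) = 0xE2EC
k_2 = rotl(K, (7*2+9) mod 16) = rotl(K, 7) = 0x7671
k_3 = rotl(K, (7*3+9) mod 16) = rotl(K, 14) = 0x38BB
k_4 = rotl(K, (7*4+9) mod 16) = rotl(K, 5) = 0x5D9C
k_5 = rotl(K, (7*5+9) mod 16) = rotl(K, 12) = 0xCE2E
k_6 = rotl(K, (7*6+9) mod 16) = rotl(K, 3) = 0x1767

0x1767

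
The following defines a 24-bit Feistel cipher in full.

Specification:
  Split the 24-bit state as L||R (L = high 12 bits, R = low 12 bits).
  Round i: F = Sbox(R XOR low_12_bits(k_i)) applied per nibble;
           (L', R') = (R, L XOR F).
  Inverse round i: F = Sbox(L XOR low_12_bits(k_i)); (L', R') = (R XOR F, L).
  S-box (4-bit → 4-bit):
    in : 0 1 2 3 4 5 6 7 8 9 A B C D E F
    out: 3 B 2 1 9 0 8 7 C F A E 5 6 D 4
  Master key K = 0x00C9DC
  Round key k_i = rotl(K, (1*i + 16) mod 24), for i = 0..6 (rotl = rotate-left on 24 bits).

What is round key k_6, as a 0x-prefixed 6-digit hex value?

0x003277

K = 0x00C9DC
k_0 = rotl(K, (1*0+16) mod 24) = rotl(K, 16) = 0xDC00C9
k_1 = rotl(K, (1*1+16) mod 24) = rotl(K, 17) = 0xB80193
k_2 = rotl(K, (1*2+16) mod 24) = rotl(K, 18) = 0x700327
k_3 = rotl(K, (1*3+16) mod 24) = rotl(K, 19) = 0xE0064E
k_4 = rotl(K, (1*4+16) mod 24) = rotl(K, 20) = 0xC00C9D
k_5 = rotl(K, (1*5+16) mod 24) = rotl(K, 21) = 0x80193B
k_6 = rotl(K, (1*6+16) mod 24) = rotl(K, 22) = 0x003277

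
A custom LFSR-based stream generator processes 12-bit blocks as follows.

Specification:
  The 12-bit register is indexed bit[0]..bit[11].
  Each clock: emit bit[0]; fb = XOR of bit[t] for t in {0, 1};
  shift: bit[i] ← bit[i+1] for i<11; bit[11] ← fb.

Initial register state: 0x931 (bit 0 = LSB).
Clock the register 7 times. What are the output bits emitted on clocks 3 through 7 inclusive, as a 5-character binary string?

reg_0 = 0x931
clock 1: out=1, reg = 0xC98
clock 2: out=0, reg = 0x64C
clock 3: out=0, reg = 0x326
clock 4: out=0, reg = 0x993
clock 5: out=1, reg = 0x4C9
clock 6: out=1, reg = 0xA64
clock 7: out=0, reg = 0x532

00110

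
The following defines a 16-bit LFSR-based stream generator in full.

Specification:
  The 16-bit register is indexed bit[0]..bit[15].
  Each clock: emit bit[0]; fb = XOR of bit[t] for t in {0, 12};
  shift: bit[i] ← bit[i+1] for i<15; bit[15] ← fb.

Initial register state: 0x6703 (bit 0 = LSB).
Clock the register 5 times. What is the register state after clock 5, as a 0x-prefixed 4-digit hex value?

reg_0 = 0x6703
clock 1: out=1, reg = 0xB381
clock 2: out=1, reg = 0x59C0
clock 3: out=0, reg = 0xACE0
clock 4: out=0, reg = 0x5670
clock 5: out=0, reg = 0xAB38

0xAB38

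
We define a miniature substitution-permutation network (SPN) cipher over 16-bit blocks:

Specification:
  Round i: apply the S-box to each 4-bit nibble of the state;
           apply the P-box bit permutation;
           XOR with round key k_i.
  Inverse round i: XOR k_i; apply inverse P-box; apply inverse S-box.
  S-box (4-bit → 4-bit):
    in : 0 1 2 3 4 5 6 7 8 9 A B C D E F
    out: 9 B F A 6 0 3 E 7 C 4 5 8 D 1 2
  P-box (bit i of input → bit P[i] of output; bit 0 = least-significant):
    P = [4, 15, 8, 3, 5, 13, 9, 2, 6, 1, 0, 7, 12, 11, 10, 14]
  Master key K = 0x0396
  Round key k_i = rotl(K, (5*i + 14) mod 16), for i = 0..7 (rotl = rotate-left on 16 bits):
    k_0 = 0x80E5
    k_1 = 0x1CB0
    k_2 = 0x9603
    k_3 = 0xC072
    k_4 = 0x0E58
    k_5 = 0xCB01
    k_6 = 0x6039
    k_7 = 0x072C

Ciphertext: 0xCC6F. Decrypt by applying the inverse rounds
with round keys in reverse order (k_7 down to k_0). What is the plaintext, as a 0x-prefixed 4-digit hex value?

0x9935

s_0 = ciphertext = 0xCC6F
s_1 = InvRound(s_0, k_7) = 0x38A4
s_2 = InvRound(s_1, k_6) = 0x19C0
s_3 = InvRound(s_2, k_5) = 0x0DAF
s_4 = InvRound(s_3, k_4) = 0x52DB
s_5 = InvRound(s_4, k_3) = 0xE9B3
s_6 = InvRound(s_5, k_2) = 0x2C8B
s_7 = InvRound(s_6, k_1) = 0xE460
s_8 = InvRound(s_7, k_0) = 0x9935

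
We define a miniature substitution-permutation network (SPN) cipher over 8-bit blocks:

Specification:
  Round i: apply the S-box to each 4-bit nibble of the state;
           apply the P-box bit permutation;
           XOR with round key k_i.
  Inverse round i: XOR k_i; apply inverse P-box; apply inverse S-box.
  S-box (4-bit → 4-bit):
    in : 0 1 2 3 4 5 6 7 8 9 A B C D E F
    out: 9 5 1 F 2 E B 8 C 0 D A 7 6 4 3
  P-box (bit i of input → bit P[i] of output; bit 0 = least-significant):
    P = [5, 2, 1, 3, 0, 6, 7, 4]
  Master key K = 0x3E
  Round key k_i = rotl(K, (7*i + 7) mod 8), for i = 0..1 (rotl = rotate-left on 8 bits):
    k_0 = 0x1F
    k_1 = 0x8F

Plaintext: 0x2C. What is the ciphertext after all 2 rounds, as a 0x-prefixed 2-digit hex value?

s_0 = plaintext = 0x2C
s_1 = Round(s_0, k_0) = 0x38
s_2 = Round(s_1, k_1) = 0x54

0x54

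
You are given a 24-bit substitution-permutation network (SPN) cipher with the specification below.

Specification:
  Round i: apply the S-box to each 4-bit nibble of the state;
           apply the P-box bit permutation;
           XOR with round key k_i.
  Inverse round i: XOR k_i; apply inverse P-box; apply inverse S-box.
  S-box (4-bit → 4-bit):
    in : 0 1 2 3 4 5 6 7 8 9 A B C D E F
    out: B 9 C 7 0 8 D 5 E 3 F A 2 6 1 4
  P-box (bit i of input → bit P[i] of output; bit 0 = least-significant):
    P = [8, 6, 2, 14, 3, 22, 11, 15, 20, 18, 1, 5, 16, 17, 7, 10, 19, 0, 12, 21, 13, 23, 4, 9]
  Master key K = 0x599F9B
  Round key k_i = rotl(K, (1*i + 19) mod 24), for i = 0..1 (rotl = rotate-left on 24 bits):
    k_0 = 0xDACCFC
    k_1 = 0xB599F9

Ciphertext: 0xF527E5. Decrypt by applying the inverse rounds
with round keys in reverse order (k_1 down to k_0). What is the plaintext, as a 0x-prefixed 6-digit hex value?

s_0 = ciphertext = 0xF527E5
s_1 = InvRound(s_0, k_1) = 0x6F54AF
s_2 = InvRound(s_1, k_0) = 0xD8E32C

0xD8E32C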